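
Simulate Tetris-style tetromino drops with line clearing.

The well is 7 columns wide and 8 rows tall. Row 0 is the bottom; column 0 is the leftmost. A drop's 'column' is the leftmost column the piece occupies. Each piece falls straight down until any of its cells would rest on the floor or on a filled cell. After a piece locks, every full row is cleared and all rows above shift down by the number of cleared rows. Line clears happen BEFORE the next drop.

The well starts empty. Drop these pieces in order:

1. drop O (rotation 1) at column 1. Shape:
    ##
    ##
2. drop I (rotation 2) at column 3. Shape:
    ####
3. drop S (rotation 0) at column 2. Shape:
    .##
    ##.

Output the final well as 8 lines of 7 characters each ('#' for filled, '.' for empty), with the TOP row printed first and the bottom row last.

Drop 1: O rot1 at col 1 lands with bottom-row=0; cleared 0 line(s) (total 0); column heights now [0 2 2 0 0 0 0], max=2
Drop 2: I rot2 at col 3 lands with bottom-row=0; cleared 0 line(s) (total 0); column heights now [0 2 2 1 1 1 1], max=2
Drop 3: S rot0 at col 2 lands with bottom-row=2; cleared 0 line(s) (total 0); column heights now [0 2 3 4 4 1 1], max=4

Answer: .......
.......
.......
.......
...##..
..##...
.##....
.######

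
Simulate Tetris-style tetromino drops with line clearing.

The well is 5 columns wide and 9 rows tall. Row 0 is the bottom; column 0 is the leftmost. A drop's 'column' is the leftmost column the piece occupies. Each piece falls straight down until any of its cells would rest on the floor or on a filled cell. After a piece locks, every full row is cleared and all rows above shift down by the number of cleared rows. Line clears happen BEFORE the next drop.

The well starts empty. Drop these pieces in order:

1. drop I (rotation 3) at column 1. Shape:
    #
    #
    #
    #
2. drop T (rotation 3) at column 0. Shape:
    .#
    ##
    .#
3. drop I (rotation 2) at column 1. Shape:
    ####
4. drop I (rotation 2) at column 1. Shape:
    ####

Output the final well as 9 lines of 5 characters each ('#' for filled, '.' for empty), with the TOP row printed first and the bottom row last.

Answer: .####
.####
.#...
##...
.#...
.#...
.#...
.#...
.#...

Derivation:
Drop 1: I rot3 at col 1 lands with bottom-row=0; cleared 0 line(s) (total 0); column heights now [0 4 0 0 0], max=4
Drop 2: T rot3 at col 0 lands with bottom-row=4; cleared 0 line(s) (total 0); column heights now [6 7 0 0 0], max=7
Drop 3: I rot2 at col 1 lands with bottom-row=7; cleared 0 line(s) (total 0); column heights now [6 8 8 8 8], max=8
Drop 4: I rot2 at col 1 lands with bottom-row=8; cleared 0 line(s) (total 0); column heights now [6 9 9 9 9], max=9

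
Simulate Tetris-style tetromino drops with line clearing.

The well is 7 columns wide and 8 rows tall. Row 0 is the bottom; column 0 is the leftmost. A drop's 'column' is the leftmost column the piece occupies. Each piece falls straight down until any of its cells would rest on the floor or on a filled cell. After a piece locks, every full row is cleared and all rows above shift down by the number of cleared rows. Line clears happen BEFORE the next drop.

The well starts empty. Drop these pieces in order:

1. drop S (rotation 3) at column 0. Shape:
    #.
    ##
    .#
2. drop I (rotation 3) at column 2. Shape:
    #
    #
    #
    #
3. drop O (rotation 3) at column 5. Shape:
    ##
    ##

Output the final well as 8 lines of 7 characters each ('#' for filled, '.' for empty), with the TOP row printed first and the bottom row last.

Answer: .......
.......
.......
.......
..#....
#.#....
###..##
.##..##

Derivation:
Drop 1: S rot3 at col 0 lands with bottom-row=0; cleared 0 line(s) (total 0); column heights now [3 2 0 0 0 0 0], max=3
Drop 2: I rot3 at col 2 lands with bottom-row=0; cleared 0 line(s) (total 0); column heights now [3 2 4 0 0 0 0], max=4
Drop 3: O rot3 at col 5 lands with bottom-row=0; cleared 0 line(s) (total 0); column heights now [3 2 4 0 0 2 2], max=4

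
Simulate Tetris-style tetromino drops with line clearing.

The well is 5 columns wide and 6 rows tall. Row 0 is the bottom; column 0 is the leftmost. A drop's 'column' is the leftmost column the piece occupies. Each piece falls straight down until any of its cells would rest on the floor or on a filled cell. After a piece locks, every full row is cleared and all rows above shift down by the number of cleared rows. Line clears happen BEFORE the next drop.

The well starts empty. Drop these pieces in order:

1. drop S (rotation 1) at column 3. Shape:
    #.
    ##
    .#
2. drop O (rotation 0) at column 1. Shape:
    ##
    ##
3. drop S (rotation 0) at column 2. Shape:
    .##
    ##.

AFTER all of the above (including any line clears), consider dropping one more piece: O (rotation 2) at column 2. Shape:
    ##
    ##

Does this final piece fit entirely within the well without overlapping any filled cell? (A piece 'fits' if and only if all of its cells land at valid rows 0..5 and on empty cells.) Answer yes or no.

Answer: no

Derivation:
Drop 1: S rot1 at col 3 lands with bottom-row=0; cleared 0 line(s) (total 0); column heights now [0 0 0 3 2], max=3
Drop 2: O rot0 at col 1 lands with bottom-row=0; cleared 0 line(s) (total 0); column heights now [0 2 2 3 2], max=3
Drop 3: S rot0 at col 2 lands with bottom-row=3; cleared 0 line(s) (total 0); column heights now [0 2 4 5 5], max=5
Test piece O rot2 at col 2 (width 2): heights before test = [0 2 4 5 5]; fits = False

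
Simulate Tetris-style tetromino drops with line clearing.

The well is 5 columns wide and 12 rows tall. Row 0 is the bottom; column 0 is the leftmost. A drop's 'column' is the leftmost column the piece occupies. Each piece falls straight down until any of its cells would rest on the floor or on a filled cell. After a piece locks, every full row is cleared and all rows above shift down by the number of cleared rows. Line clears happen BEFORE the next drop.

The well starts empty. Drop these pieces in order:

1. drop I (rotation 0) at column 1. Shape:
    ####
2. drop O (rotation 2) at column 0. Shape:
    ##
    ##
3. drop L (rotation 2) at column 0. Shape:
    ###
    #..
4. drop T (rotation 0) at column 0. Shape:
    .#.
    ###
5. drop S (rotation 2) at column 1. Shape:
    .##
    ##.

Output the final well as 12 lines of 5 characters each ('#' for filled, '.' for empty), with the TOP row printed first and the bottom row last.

Answer: .....
.....
.....
..##.
.##..
.#...
###..
###..
#....
##...
##...
.####

Derivation:
Drop 1: I rot0 at col 1 lands with bottom-row=0; cleared 0 line(s) (total 0); column heights now [0 1 1 1 1], max=1
Drop 2: O rot2 at col 0 lands with bottom-row=1; cleared 0 line(s) (total 0); column heights now [3 3 1 1 1], max=3
Drop 3: L rot2 at col 0 lands with bottom-row=3; cleared 0 line(s) (total 0); column heights now [5 5 5 1 1], max=5
Drop 4: T rot0 at col 0 lands with bottom-row=5; cleared 0 line(s) (total 0); column heights now [6 7 6 1 1], max=7
Drop 5: S rot2 at col 1 lands with bottom-row=7; cleared 0 line(s) (total 0); column heights now [6 8 9 9 1], max=9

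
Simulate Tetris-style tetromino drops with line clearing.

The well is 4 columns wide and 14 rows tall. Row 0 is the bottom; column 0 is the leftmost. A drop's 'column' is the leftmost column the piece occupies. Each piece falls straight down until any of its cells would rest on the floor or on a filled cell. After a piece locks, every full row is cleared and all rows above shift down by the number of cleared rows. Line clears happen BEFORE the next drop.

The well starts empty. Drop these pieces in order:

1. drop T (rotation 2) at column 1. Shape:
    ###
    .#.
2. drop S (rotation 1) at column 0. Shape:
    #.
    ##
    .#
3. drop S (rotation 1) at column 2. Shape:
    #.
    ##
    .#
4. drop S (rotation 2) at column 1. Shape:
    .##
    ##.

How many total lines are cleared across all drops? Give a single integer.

Drop 1: T rot2 at col 1 lands with bottom-row=0; cleared 0 line(s) (total 0); column heights now [0 2 2 2], max=2
Drop 2: S rot1 at col 0 lands with bottom-row=2; cleared 0 line(s) (total 0); column heights now [5 4 2 2], max=5
Drop 3: S rot1 at col 2 lands with bottom-row=2; cleared 1 line(s) (total 1); column heights now [4 3 4 3], max=4
Drop 4: S rot2 at col 1 lands with bottom-row=4; cleared 0 line(s) (total 1); column heights now [4 5 6 6], max=6

Answer: 1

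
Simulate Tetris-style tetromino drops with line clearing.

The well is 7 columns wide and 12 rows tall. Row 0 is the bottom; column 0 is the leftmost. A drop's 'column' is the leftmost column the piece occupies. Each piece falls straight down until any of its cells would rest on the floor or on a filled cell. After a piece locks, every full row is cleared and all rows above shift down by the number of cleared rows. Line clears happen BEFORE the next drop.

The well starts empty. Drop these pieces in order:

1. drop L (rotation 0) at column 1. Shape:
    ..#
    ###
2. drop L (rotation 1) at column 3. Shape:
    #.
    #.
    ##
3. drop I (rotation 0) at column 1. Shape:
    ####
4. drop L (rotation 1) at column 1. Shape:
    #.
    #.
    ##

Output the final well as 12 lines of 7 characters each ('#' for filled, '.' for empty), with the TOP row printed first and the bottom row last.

Drop 1: L rot0 at col 1 lands with bottom-row=0; cleared 0 line(s) (total 0); column heights now [0 1 1 2 0 0 0], max=2
Drop 2: L rot1 at col 3 lands with bottom-row=2; cleared 0 line(s) (total 0); column heights now [0 1 1 5 3 0 0], max=5
Drop 3: I rot0 at col 1 lands with bottom-row=5; cleared 0 line(s) (total 0); column heights now [0 6 6 6 6 0 0], max=6
Drop 4: L rot1 at col 1 lands with bottom-row=6; cleared 0 line(s) (total 0); column heights now [0 9 7 6 6 0 0], max=9

Answer: .......
.......
.......
.#.....
.#.....
.##....
.####..
...#...
...#...
...##..
...#...
.###...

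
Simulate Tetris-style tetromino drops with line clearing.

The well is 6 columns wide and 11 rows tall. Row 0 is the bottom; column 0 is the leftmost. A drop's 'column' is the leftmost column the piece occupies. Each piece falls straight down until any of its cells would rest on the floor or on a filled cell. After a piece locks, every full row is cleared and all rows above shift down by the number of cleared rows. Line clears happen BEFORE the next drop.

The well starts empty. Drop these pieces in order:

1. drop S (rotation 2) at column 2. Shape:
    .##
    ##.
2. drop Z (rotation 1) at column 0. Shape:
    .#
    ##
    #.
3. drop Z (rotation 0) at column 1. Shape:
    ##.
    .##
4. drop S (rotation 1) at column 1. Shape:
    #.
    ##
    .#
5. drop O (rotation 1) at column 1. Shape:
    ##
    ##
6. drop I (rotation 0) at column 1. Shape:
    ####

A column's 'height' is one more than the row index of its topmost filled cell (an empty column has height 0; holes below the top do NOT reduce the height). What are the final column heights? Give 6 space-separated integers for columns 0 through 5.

Answer: 2 10 10 10 10 0

Derivation:
Drop 1: S rot2 at col 2 lands with bottom-row=0; cleared 0 line(s) (total 0); column heights now [0 0 1 2 2 0], max=2
Drop 2: Z rot1 at col 0 lands with bottom-row=0; cleared 0 line(s) (total 0); column heights now [2 3 1 2 2 0], max=3
Drop 3: Z rot0 at col 1 lands with bottom-row=2; cleared 0 line(s) (total 0); column heights now [2 4 4 3 2 0], max=4
Drop 4: S rot1 at col 1 lands with bottom-row=4; cleared 0 line(s) (total 0); column heights now [2 7 6 3 2 0], max=7
Drop 5: O rot1 at col 1 lands with bottom-row=7; cleared 0 line(s) (total 0); column heights now [2 9 9 3 2 0], max=9
Drop 6: I rot0 at col 1 lands with bottom-row=9; cleared 0 line(s) (total 0); column heights now [2 10 10 10 10 0], max=10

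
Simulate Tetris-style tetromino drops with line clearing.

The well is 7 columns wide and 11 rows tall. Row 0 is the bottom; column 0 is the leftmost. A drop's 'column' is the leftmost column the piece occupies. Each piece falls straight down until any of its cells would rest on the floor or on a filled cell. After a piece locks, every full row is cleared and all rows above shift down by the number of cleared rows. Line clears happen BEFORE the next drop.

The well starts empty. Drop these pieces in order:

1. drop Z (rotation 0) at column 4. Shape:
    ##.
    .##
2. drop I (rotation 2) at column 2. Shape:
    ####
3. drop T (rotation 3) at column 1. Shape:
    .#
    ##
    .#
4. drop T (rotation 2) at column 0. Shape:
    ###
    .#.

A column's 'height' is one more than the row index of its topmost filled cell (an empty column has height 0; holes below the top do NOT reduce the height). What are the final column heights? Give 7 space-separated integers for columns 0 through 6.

Answer: 7 7 7 3 3 3 1

Derivation:
Drop 1: Z rot0 at col 4 lands with bottom-row=0; cleared 0 line(s) (total 0); column heights now [0 0 0 0 2 2 1], max=2
Drop 2: I rot2 at col 2 lands with bottom-row=2; cleared 0 line(s) (total 0); column heights now [0 0 3 3 3 3 1], max=3
Drop 3: T rot3 at col 1 lands with bottom-row=3; cleared 0 line(s) (total 0); column heights now [0 5 6 3 3 3 1], max=6
Drop 4: T rot2 at col 0 lands with bottom-row=5; cleared 0 line(s) (total 0); column heights now [7 7 7 3 3 3 1], max=7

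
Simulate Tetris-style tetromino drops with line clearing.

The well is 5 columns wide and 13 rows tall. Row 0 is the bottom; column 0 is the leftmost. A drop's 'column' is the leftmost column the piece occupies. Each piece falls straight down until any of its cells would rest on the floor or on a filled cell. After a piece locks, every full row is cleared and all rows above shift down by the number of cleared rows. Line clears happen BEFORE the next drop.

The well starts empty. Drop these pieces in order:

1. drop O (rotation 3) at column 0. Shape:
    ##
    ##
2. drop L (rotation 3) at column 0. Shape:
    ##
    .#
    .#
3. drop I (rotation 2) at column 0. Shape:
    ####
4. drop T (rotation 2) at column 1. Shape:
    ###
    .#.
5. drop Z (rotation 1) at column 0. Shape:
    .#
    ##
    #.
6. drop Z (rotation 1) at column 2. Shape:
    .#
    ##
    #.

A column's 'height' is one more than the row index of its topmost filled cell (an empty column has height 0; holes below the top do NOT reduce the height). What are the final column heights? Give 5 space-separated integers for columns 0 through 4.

Answer: 9 10 10 11 0

Derivation:
Drop 1: O rot3 at col 0 lands with bottom-row=0; cleared 0 line(s) (total 0); column heights now [2 2 0 0 0], max=2
Drop 2: L rot3 at col 0 lands with bottom-row=2; cleared 0 line(s) (total 0); column heights now [5 5 0 0 0], max=5
Drop 3: I rot2 at col 0 lands with bottom-row=5; cleared 0 line(s) (total 0); column heights now [6 6 6 6 0], max=6
Drop 4: T rot2 at col 1 lands with bottom-row=6; cleared 0 line(s) (total 0); column heights now [6 8 8 8 0], max=8
Drop 5: Z rot1 at col 0 lands with bottom-row=7; cleared 0 line(s) (total 0); column heights now [9 10 8 8 0], max=10
Drop 6: Z rot1 at col 2 lands with bottom-row=8; cleared 0 line(s) (total 0); column heights now [9 10 10 11 0], max=11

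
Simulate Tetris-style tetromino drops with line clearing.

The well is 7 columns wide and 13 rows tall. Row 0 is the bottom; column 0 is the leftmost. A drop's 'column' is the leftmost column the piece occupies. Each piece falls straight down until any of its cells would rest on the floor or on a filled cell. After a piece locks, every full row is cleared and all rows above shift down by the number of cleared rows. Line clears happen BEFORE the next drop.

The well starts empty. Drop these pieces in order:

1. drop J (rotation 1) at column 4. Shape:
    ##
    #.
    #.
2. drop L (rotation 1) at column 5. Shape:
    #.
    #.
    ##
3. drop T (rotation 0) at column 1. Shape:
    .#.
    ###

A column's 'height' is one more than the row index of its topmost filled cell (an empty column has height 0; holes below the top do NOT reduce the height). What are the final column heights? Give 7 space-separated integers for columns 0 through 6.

Answer: 0 1 2 1 3 6 4

Derivation:
Drop 1: J rot1 at col 4 lands with bottom-row=0; cleared 0 line(s) (total 0); column heights now [0 0 0 0 3 3 0], max=3
Drop 2: L rot1 at col 5 lands with bottom-row=3; cleared 0 line(s) (total 0); column heights now [0 0 0 0 3 6 4], max=6
Drop 3: T rot0 at col 1 lands with bottom-row=0; cleared 0 line(s) (total 0); column heights now [0 1 2 1 3 6 4], max=6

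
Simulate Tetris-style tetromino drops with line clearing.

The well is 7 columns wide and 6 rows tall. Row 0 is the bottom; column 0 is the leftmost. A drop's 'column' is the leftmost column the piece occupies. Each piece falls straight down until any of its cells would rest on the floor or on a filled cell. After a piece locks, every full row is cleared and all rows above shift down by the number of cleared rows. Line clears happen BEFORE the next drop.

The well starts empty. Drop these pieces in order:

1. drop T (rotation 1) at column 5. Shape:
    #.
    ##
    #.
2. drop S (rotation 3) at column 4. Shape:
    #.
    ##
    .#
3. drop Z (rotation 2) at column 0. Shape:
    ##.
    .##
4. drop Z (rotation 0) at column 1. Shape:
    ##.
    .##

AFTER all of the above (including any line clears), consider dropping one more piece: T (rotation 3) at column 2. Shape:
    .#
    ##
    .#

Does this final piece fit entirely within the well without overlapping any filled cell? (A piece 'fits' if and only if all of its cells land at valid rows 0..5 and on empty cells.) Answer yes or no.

Answer: yes

Derivation:
Drop 1: T rot1 at col 5 lands with bottom-row=0; cleared 0 line(s) (total 0); column heights now [0 0 0 0 0 3 2], max=3
Drop 2: S rot3 at col 4 lands with bottom-row=3; cleared 0 line(s) (total 0); column heights now [0 0 0 0 6 5 2], max=6
Drop 3: Z rot2 at col 0 lands with bottom-row=0; cleared 0 line(s) (total 0); column heights now [2 2 1 0 6 5 2], max=6
Drop 4: Z rot0 at col 1 lands with bottom-row=1; cleared 0 line(s) (total 0); column heights now [2 3 3 2 6 5 2], max=6
Test piece T rot3 at col 2 (width 2): heights before test = [2 3 3 2 6 5 2]; fits = True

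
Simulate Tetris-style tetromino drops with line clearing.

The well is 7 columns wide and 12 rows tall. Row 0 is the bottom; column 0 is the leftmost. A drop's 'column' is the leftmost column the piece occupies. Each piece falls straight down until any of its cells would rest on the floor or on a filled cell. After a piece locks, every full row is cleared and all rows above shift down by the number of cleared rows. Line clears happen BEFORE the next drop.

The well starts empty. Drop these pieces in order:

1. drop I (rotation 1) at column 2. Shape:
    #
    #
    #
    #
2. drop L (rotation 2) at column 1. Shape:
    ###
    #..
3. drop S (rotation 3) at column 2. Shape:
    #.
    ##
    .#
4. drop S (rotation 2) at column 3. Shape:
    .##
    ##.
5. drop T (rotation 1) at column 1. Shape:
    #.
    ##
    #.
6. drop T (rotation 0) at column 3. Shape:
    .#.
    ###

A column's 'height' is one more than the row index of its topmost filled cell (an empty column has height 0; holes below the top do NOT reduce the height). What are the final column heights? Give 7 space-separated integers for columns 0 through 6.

Drop 1: I rot1 at col 2 lands with bottom-row=0; cleared 0 line(s) (total 0); column heights now [0 0 4 0 0 0 0], max=4
Drop 2: L rot2 at col 1 lands with bottom-row=3; cleared 0 line(s) (total 0); column heights now [0 5 5 5 0 0 0], max=5
Drop 3: S rot3 at col 2 lands with bottom-row=5; cleared 0 line(s) (total 0); column heights now [0 5 8 7 0 0 0], max=8
Drop 4: S rot2 at col 3 lands with bottom-row=7; cleared 0 line(s) (total 0); column heights now [0 5 8 8 9 9 0], max=9
Drop 5: T rot1 at col 1 lands with bottom-row=7; cleared 0 line(s) (total 0); column heights now [0 10 9 8 9 9 0], max=10
Drop 6: T rot0 at col 3 lands with bottom-row=9; cleared 0 line(s) (total 0); column heights now [0 10 9 10 11 10 0], max=11

Answer: 0 10 9 10 11 10 0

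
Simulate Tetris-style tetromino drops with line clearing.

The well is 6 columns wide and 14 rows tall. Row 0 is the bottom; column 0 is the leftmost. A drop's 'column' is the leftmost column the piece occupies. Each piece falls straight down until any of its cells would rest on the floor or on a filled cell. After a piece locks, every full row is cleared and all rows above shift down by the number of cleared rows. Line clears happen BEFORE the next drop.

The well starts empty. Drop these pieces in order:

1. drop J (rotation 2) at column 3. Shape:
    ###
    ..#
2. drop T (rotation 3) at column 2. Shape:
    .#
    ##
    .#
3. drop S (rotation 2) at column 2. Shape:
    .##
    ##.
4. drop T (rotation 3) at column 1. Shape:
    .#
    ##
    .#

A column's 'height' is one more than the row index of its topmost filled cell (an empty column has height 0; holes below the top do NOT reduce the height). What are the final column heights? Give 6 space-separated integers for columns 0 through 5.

Drop 1: J rot2 at col 3 lands with bottom-row=0; cleared 0 line(s) (total 0); column heights now [0 0 0 2 2 2], max=2
Drop 2: T rot3 at col 2 lands with bottom-row=2; cleared 0 line(s) (total 0); column heights now [0 0 4 5 2 2], max=5
Drop 3: S rot2 at col 2 lands with bottom-row=5; cleared 0 line(s) (total 0); column heights now [0 0 6 7 7 2], max=7
Drop 4: T rot3 at col 1 lands with bottom-row=6; cleared 0 line(s) (total 0); column heights now [0 8 9 7 7 2], max=9

Answer: 0 8 9 7 7 2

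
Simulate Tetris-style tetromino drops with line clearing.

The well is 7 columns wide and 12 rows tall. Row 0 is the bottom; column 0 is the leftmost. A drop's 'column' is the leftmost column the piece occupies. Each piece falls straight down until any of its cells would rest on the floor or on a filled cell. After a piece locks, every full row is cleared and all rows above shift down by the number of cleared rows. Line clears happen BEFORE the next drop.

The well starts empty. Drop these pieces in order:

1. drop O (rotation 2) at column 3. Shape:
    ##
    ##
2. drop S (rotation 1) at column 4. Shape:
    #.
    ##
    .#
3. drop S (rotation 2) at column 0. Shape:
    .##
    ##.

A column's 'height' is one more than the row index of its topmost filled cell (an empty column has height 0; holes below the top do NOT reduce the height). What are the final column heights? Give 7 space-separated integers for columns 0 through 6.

Answer: 1 2 2 2 4 3 0

Derivation:
Drop 1: O rot2 at col 3 lands with bottom-row=0; cleared 0 line(s) (total 0); column heights now [0 0 0 2 2 0 0], max=2
Drop 2: S rot1 at col 4 lands with bottom-row=1; cleared 0 line(s) (total 0); column heights now [0 0 0 2 4 3 0], max=4
Drop 3: S rot2 at col 0 lands with bottom-row=0; cleared 0 line(s) (total 0); column heights now [1 2 2 2 4 3 0], max=4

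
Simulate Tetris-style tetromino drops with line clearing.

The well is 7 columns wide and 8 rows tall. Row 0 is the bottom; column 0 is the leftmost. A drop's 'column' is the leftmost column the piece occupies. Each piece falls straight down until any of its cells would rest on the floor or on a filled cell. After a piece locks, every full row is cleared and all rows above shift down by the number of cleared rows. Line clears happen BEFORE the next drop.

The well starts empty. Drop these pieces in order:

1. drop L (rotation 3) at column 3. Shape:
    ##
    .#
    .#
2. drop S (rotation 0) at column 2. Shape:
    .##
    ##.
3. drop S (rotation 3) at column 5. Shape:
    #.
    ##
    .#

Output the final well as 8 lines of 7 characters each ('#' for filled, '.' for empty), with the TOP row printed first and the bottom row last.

Drop 1: L rot3 at col 3 lands with bottom-row=0; cleared 0 line(s) (total 0); column heights now [0 0 0 3 3 0 0], max=3
Drop 2: S rot0 at col 2 lands with bottom-row=3; cleared 0 line(s) (total 0); column heights now [0 0 4 5 5 0 0], max=5
Drop 3: S rot3 at col 5 lands with bottom-row=0; cleared 0 line(s) (total 0); column heights now [0 0 4 5 5 3 2], max=5

Answer: .......
.......
.......
...##..
..##...
...###.
....###
....#.#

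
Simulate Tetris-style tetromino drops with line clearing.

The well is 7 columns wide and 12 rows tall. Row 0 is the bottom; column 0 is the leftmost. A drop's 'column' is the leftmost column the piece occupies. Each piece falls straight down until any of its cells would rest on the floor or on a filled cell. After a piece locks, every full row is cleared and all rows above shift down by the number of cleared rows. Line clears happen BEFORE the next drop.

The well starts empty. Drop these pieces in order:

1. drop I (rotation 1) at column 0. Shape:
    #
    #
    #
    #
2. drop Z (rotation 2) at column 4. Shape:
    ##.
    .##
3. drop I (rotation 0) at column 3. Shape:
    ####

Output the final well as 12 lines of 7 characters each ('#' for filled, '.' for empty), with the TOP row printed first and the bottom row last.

Answer: .......
.......
.......
.......
.......
.......
.......
.......
#......
#..####
#...##.
#....##

Derivation:
Drop 1: I rot1 at col 0 lands with bottom-row=0; cleared 0 line(s) (total 0); column heights now [4 0 0 0 0 0 0], max=4
Drop 2: Z rot2 at col 4 lands with bottom-row=0; cleared 0 line(s) (total 0); column heights now [4 0 0 0 2 2 1], max=4
Drop 3: I rot0 at col 3 lands with bottom-row=2; cleared 0 line(s) (total 0); column heights now [4 0 0 3 3 3 3], max=4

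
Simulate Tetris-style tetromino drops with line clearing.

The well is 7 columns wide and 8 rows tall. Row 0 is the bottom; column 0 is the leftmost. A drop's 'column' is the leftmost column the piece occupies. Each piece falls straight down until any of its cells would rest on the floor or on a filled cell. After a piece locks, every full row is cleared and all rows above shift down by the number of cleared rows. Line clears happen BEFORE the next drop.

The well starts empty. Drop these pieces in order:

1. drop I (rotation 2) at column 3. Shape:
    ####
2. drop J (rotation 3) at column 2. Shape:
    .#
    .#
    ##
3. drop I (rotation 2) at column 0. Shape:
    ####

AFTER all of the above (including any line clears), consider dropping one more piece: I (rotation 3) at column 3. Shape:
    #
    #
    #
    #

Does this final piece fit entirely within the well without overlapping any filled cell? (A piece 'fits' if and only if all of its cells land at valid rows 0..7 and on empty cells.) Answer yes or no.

Drop 1: I rot2 at col 3 lands with bottom-row=0; cleared 0 line(s) (total 0); column heights now [0 0 0 1 1 1 1], max=1
Drop 2: J rot3 at col 2 lands with bottom-row=1; cleared 0 line(s) (total 0); column heights now [0 0 2 4 1 1 1], max=4
Drop 3: I rot2 at col 0 lands with bottom-row=4; cleared 0 line(s) (total 0); column heights now [5 5 5 5 1 1 1], max=5
Test piece I rot3 at col 3 (width 1): heights before test = [5 5 5 5 1 1 1]; fits = False

Answer: no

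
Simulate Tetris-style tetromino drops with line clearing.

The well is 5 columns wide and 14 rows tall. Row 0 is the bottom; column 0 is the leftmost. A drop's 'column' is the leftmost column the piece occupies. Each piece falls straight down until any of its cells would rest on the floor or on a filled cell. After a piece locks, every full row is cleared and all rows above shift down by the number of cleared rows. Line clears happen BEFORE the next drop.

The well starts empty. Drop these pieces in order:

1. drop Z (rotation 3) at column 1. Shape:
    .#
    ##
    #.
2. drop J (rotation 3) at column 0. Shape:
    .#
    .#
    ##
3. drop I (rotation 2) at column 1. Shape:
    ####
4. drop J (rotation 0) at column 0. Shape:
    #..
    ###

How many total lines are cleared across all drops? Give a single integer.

Drop 1: Z rot3 at col 1 lands with bottom-row=0; cleared 0 line(s) (total 0); column heights now [0 2 3 0 0], max=3
Drop 2: J rot3 at col 0 lands with bottom-row=2; cleared 0 line(s) (total 0); column heights now [3 5 3 0 0], max=5
Drop 3: I rot2 at col 1 lands with bottom-row=5; cleared 0 line(s) (total 0); column heights now [3 6 6 6 6], max=6
Drop 4: J rot0 at col 0 lands with bottom-row=6; cleared 0 line(s) (total 0); column heights now [8 7 7 6 6], max=8

Answer: 0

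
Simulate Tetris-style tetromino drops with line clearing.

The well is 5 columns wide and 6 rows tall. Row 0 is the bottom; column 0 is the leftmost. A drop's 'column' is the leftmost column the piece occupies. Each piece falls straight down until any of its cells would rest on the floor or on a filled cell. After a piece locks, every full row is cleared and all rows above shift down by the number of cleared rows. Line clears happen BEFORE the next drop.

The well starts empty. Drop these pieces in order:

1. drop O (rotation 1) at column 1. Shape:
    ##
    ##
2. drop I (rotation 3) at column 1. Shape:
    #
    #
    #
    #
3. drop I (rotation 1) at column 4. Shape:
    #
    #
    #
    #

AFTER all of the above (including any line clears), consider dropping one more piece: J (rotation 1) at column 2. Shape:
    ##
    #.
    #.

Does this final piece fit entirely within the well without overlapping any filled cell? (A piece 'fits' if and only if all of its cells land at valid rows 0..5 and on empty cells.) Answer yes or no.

Drop 1: O rot1 at col 1 lands with bottom-row=0; cleared 0 line(s) (total 0); column heights now [0 2 2 0 0], max=2
Drop 2: I rot3 at col 1 lands with bottom-row=2; cleared 0 line(s) (total 0); column heights now [0 6 2 0 0], max=6
Drop 3: I rot1 at col 4 lands with bottom-row=0; cleared 0 line(s) (total 0); column heights now [0 6 2 0 4], max=6
Test piece J rot1 at col 2 (width 2): heights before test = [0 6 2 0 4]; fits = True

Answer: yes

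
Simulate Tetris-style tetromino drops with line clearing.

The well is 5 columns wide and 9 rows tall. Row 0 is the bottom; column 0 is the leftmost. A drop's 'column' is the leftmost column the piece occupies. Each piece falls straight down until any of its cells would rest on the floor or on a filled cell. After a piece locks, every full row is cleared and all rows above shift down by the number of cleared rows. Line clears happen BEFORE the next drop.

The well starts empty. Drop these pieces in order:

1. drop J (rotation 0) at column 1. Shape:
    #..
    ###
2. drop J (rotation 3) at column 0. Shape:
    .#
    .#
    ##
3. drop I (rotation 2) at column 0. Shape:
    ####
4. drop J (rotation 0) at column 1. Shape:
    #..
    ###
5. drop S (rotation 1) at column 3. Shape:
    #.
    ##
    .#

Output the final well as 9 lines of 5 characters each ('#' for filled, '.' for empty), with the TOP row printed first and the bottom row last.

Drop 1: J rot0 at col 1 lands with bottom-row=0; cleared 0 line(s) (total 0); column heights now [0 2 1 1 0], max=2
Drop 2: J rot3 at col 0 lands with bottom-row=2; cleared 0 line(s) (total 0); column heights now [3 5 1 1 0], max=5
Drop 3: I rot2 at col 0 lands with bottom-row=5; cleared 0 line(s) (total 0); column heights now [6 6 6 6 0], max=6
Drop 4: J rot0 at col 1 lands with bottom-row=6; cleared 0 line(s) (total 0); column heights now [6 8 7 7 0], max=8
Drop 5: S rot1 at col 3 lands with bottom-row=6; cleared 0 line(s) (total 0); column heights now [6 8 7 9 8], max=9

Answer: ...#.
.#.##
.####
####.
.#...
.#...
##...
.#...
.###.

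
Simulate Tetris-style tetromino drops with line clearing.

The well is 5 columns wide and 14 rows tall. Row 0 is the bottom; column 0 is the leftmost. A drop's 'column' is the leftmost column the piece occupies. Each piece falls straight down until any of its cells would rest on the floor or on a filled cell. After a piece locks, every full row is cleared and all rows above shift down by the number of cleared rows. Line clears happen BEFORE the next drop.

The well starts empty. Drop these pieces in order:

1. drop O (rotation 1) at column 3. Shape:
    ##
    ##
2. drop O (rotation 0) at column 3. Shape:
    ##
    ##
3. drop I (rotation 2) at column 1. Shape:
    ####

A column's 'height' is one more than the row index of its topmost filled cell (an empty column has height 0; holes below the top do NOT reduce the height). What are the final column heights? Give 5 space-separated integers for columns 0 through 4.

Answer: 0 5 5 5 5

Derivation:
Drop 1: O rot1 at col 3 lands with bottom-row=0; cleared 0 line(s) (total 0); column heights now [0 0 0 2 2], max=2
Drop 2: O rot0 at col 3 lands with bottom-row=2; cleared 0 line(s) (total 0); column heights now [0 0 0 4 4], max=4
Drop 3: I rot2 at col 1 lands with bottom-row=4; cleared 0 line(s) (total 0); column heights now [0 5 5 5 5], max=5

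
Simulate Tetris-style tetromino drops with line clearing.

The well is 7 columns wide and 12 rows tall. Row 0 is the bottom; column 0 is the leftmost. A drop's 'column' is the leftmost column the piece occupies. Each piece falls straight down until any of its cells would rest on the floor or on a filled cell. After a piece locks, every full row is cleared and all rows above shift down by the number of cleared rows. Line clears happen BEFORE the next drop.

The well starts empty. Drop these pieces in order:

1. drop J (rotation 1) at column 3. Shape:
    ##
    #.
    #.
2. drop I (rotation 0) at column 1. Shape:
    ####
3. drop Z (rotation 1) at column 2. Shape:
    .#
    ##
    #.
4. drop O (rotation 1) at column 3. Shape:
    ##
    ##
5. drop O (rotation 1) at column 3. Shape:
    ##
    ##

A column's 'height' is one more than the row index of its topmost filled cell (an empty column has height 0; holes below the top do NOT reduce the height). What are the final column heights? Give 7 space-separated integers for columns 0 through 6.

Answer: 0 4 6 11 11 0 0

Derivation:
Drop 1: J rot1 at col 3 lands with bottom-row=0; cleared 0 line(s) (total 0); column heights now [0 0 0 3 3 0 0], max=3
Drop 2: I rot0 at col 1 lands with bottom-row=3; cleared 0 line(s) (total 0); column heights now [0 4 4 4 4 0 0], max=4
Drop 3: Z rot1 at col 2 lands with bottom-row=4; cleared 0 line(s) (total 0); column heights now [0 4 6 7 4 0 0], max=7
Drop 4: O rot1 at col 3 lands with bottom-row=7; cleared 0 line(s) (total 0); column heights now [0 4 6 9 9 0 0], max=9
Drop 5: O rot1 at col 3 lands with bottom-row=9; cleared 0 line(s) (total 0); column heights now [0 4 6 11 11 0 0], max=11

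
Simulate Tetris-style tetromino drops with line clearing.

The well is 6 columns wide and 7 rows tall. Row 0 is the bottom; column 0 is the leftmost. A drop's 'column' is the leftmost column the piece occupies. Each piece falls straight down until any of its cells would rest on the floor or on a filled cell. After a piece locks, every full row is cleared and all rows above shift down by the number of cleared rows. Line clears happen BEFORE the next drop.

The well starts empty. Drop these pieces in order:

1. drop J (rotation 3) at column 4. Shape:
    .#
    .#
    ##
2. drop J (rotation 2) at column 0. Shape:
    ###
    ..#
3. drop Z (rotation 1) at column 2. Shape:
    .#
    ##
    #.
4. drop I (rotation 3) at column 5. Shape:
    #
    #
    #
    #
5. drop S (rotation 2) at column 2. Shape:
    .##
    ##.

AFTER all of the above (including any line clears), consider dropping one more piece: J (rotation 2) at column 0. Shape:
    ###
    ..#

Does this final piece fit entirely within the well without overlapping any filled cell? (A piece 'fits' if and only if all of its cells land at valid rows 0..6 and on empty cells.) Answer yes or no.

Drop 1: J rot3 at col 4 lands with bottom-row=0; cleared 0 line(s) (total 0); column heights now [0 0 0 0 1 3], max=3
Drop 2: J rot2 at col 0 lands with bottom-row=0; cleared 0 line(s) (total 0); column heights now [2 2 2 0 1 3], max=3
Drop 3: Z rot1 at col 2 lands with bottom-row=2; cleared 0 line(s) (total 0); column heights now [2 2 4 5 1 3], max=5
Drop 4: I rot3 at col 5 lands with bottom-row=3; cleared 0 line(s) (total 0); column heights now [2 2 4 5 1 7], max=7
Drop 5: S rot2 at col 2 lands with bottom-row=5; cleared 0 line(s) (total 0); column heights now [2 2 6 7 7 7], max=7
Test piece J rot2 at col 0 (width 3): heights before test = [2 2 6 7 7 7]; fits = False

Answer: no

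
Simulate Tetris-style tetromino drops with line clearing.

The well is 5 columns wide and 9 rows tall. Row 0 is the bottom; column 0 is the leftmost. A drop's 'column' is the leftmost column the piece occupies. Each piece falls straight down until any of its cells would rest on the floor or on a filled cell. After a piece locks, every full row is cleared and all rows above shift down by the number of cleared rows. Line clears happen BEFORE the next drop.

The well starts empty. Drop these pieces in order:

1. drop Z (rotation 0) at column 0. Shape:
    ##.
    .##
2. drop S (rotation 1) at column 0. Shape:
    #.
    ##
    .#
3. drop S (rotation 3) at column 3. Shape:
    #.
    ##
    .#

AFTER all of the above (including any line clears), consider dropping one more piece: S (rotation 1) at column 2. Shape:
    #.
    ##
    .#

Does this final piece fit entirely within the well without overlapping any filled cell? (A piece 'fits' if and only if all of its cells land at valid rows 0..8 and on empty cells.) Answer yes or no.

Answer: yes

Derivation:
Drop 1: Z rot0 at col 0 lands with bottom-row=0; cleared 0 line(s) (total 0); column heights now [2 2 1 0 0], max=2
Drop 2: S rot1 at col 0 lands with bottom-row=2; cleared 0 line(s) (total 0); column heights now [5 4 1 0 0], max=5
Drop 3: S rot3 at col 3 lands with bottom-row=0; cleared 0 line(s) (total 0); column heights now [5 4 1 3 2], max=5
Test piece S rot1 at col 2 (width 2): heights before test = [5 4 1 3 2]; fits = True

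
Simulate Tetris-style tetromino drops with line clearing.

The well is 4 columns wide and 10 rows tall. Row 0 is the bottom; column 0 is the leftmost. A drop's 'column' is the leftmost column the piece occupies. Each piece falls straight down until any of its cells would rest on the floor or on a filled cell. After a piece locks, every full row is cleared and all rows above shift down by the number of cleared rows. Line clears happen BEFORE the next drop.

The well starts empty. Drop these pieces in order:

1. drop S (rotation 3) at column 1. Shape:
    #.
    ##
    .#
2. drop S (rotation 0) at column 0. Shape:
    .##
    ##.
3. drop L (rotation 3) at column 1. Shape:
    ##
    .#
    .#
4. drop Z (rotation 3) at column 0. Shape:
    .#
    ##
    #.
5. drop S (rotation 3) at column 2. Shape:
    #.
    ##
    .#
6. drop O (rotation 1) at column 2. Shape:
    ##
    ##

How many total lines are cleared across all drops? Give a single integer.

Drop 1: S rot3 at col 1 lands with bottom-row=0; cleared 0 line(s) (total 0); column heights now [0 3 2 0], max=3
Drop 2: S rot0 at col 0 lands with bottom-row=3; cleared 0 line(s) (total 0); column heights now [4 5 5 0], max=5
Drop 3: L rot3 at col 1 lands with bottom-row=5; cleared 0 line(s) (total 0); column heights now [4 8 8 0], max=8
Drop 4: Z rot3 at col 0 lands with bottom-row=7; cleared 0 line(s) (total 0); column heights now [9 10 8 0], max=10
Drop 5: S rot3 at col 2 lands with bottom-row=7; cleared 2 line(s) (total 2); column heights now [4 8 8 0], max=8
Drop 6: O rot1 at col 2 lands with bottom-row=8; cleared 0 line(s) (total 2); column heights now [4 8 10 10], max=10

Answer: 2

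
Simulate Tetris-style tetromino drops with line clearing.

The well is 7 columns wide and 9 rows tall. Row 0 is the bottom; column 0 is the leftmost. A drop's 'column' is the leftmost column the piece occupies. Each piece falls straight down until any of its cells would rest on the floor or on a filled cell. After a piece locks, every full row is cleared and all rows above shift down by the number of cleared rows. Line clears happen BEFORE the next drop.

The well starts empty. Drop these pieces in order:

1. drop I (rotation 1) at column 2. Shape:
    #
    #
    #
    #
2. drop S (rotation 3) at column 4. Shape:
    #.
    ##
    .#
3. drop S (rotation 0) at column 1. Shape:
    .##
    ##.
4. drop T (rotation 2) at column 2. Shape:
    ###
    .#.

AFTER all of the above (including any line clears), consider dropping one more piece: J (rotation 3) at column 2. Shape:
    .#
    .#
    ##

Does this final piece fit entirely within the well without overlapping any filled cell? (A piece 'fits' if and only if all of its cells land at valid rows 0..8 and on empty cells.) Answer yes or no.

Drop 1: I rot1 at col 2 lands with bottom-row=0; cleared 0 line(s) (total 0); column heights now [0 0 4 0 0 0 0], max=4
Drop 2: S rot3 at col 4 lands with bottom-row=0; cleared 0 line(s) (total 0); column heights now [0 0 4 0 3 2 0], max=4
Drop 3: S rot0 at col 1 lands with bottom-row=4; cleared 0 line(s) (total 0); column heights now [0 5 6 6 3 2 0], max=6
Drop 4: T rot2 at col 2 lands with bottom-row=6; cleared 0 line(s) (total 0); column heights now [0 5 8 8 8 2 0], max=8
Test piece J rot3 at col 2 (width 2): heights before test = [0 5 8 8 8 2 0]; fits = False

Answer: no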